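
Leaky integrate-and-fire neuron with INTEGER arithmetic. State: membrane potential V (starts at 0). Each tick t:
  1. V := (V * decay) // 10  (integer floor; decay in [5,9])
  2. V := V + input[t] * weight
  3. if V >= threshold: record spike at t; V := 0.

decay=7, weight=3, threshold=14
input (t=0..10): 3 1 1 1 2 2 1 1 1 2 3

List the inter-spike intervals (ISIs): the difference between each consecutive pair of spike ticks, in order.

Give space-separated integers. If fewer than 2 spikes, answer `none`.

Answer: 5

Derivation:
t=0: input=3 -> V=9
t=1: input=1 -> V=9
t=2: input=1 -> V=9
t=3: input=1 -> V=9
t=4: input=2 -> V=12
t=5: input=2 -> V=0 FIRE
t=6: input=1 -> V=3
t=7: input=1 -> V=5
t=8: input=1 -> V=6
t=9: input=2 -> V=10
t=10: input=3 -> V=0 FIRE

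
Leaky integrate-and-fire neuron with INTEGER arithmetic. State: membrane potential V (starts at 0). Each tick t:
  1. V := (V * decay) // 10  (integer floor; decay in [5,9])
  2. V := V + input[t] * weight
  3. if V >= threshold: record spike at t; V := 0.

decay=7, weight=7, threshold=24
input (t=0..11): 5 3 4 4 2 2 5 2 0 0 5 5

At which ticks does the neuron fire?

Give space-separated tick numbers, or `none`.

t=0: input=5 -> V=0 FIRE
t=1: input=3 -> V=21
t=2: input=4 -> V=0 FIRE
t=3: input=4 -> V=0 FIRE
t=4: input=2 -> V=14
t=5: input=2 -> V=23
t=6: input=5 -> V=0 FIRE
t=7: input=2 -> V=14
t=8: input=0 -> V=9
t=9: input=0 -> V=6
t=10: input=5 -> V=0 FIRE
t=11: input=5 -> V=0 FIRE

Answer: 0 2 3 6 10 11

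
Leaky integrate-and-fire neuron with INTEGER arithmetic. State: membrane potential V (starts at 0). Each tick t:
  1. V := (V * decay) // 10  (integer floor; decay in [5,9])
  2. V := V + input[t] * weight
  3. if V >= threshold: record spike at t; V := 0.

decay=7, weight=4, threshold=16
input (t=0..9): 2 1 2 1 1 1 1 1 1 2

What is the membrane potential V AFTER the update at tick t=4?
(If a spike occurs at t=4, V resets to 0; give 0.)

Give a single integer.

t=0: input=2 -> V=8
t=1: input=1 -> V=9
t=2: input=2 -> V=14
t=3: input=1 -> V=13
t=4: input=1 -> V=13
t=5: input=1 -> V=13
t=6: input=1 -> V=13
t=7: input=1 -> V=13
t=8: input=1 -> V=13
t=9: input=2 -> V=0 FIRE

Answer: 13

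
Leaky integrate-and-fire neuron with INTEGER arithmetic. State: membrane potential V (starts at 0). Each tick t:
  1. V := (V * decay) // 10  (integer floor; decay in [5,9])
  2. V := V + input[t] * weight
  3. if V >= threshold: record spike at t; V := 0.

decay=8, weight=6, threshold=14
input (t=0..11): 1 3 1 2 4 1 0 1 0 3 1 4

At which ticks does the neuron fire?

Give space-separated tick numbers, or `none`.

Answer: 1 3 4 9 11

Derivation:
t=0: input=1 -> V=6
t=1: input=3 -> V=0 FIRE
t=2: input=1 -> V=6
t=3: input=2 -> V=0 FIRE
t=4: input=4 -> V=0 FIRE
t=5: input=1 -> V=6
t=6: input=0 -> V=4
t=7: input=1 -> V=9
t=8: input=0 -> V=7
t=9: input=3 -> V=0 FIRE
t=10: input=1 -> V=6
t=11: input=4 -> V=0 FIRE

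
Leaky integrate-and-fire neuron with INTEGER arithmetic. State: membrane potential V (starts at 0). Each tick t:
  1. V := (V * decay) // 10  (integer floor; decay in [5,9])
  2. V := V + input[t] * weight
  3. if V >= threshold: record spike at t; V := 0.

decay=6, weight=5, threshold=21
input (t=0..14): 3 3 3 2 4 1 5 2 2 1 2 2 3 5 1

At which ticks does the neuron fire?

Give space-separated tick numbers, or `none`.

Answer: 1 4 6 12 13

Derivation:
t=0: input=3 -> V=15
t=1: input=3 -> V=0 FIRE
t=2: input=3 -> V=15
t=3: input=2 -> V=19
t=4: input=4 -> V=0 FIRE
t=5: input=1 -> V=5
t=6: input=5 -> V=0 FIRE
t=7: input=2 -> V=10
t=8: input=2 -> V=16
t=9: input=1 -> V=14
t=10: input=2 -> V=18
t=11: input=2 -> V=20
t=12: input=3 -> V=0 FIRE
t=13: input=5 -> V=0 FIRE
t=14: input=1 -> V=5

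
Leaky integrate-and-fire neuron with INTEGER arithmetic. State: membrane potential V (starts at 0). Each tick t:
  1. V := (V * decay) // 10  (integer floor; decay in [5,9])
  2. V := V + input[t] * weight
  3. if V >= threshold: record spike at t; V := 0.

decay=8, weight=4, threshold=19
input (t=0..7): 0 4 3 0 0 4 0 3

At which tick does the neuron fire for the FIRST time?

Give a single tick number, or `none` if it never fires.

Answer: 2

Derivation:
t=0: input=0 -> V=0
t=1: input=4 -> V=16
t=2: input=3 -> V=0 FIRE
t=3: input=0 -> V=0
t=4: input=0 -> V=0
t=5: input=4 -> V=16
t=6: input=0 -> V=12
t=7: input=3 -> V=0 FIRE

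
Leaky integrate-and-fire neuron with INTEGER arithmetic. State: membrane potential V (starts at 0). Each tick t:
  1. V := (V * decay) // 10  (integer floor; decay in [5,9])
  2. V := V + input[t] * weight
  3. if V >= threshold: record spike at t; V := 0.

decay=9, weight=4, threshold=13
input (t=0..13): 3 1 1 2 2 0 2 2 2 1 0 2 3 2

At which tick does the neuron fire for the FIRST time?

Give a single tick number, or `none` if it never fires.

t=0: input=3 -> V=12
t=1: input=1 -> V=0 FIRE
t=2: input=1 -> V=4
t=3: input=2 -> V=11
t=4: input=2 -> V=0 FIRE
t=5: input=0 -> V=0
t=6: input=2 -> V=8
t=7: input=2 -> V=0 FIRE
t=8: input=2 -> V=8
t=9: input=1 -> V=11
t=10: input=0 -> V=9
t=11: input=2 -> V=0 FIRE
t=12: input=3 -> V=12
t=13: input=2 -> V=0 FIRE

Answer: 1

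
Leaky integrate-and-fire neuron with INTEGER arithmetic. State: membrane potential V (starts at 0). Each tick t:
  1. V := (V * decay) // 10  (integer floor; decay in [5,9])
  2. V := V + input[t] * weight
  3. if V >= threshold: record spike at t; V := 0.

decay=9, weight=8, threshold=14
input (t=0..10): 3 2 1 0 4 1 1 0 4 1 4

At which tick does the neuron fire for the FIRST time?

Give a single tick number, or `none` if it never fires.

Answer: 0

Derivation:
t=0: input=3 -> V=0 FIRE
t=1: input=2 -> V=0 FIRE
t=2: input=1 -> V=8
t=3: input=0 -> V=7
t=4: input=4 -> V=0 FIRE
t=5: input=1 -> V=8
t=6: input=1 -> V=0 FIRE
t=7: input=0 -> V=0
t=8: input=4 -> V=0 FIRE
t=9: input=1 -> V=8
t=10: input=4 -> V=0 FIRE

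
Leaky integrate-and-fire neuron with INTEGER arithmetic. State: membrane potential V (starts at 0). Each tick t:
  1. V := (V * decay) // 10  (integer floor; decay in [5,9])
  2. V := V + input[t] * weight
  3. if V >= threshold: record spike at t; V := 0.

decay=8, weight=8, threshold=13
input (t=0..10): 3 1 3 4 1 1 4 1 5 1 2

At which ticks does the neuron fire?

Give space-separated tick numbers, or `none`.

t=0: input=3 -> V=0 FIRE
t=1: input=1 -> V=8
t=2: input=3 -> V=0 FIRE
t=3: input=4 -> V=0 FIRE
t=4: input=1 -> V=8
t=5: input=1 -> V=0 FIRE
t=6: input=4 -> V=0 FIRE
t=7: input=1 -> V=8
t=8: input=5 -> V=0 FIRE
t=9: input=1 -> V=8
t=10: input=2 -> V=0 FIRE

Answer: 0 2 3 5 6 8 10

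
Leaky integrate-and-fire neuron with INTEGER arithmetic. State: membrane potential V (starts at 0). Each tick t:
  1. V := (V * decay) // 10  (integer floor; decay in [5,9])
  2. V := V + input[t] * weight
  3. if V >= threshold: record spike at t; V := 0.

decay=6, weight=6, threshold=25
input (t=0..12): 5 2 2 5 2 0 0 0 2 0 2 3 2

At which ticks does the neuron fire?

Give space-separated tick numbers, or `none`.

t=0: input=5 -> V=0 FIRE
t=1: input=2 -> V=12
t=2: input=2 -> V=19
t=3: input=5 -> V=0 FIRE
t=4: input=2 -> V=12
t=5: input=0 -> V=7
t=6: input=0 -> V=4
t=7: input=0 -> V=2
t=8: input=2 -> V=13
t=9: input=0 -> V=7
t=10: input=2 -> V=16
t=11: input=3 -> V=0 FIRE
t=12: input=2 -> V=12

Answer: 0 3 11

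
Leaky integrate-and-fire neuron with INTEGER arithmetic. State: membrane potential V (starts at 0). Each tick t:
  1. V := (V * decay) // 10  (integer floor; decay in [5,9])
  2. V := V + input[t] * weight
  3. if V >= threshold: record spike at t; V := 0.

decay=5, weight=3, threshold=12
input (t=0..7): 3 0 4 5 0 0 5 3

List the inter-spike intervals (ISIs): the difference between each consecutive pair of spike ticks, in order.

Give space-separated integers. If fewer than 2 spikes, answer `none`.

Answer: 1 3

Derivation:
t=0: input=3 -> V=9
t=1: input=0 -> V=4
t=2: input=4 -> V=0 FIRE
t=3: input=5 -> V=0 FIRE
t=4: input=0 -> V=0
t=5: input=0 -> V=0
t=6: input=5 -> V=0 FIRE
t=7: input=3 -> V=9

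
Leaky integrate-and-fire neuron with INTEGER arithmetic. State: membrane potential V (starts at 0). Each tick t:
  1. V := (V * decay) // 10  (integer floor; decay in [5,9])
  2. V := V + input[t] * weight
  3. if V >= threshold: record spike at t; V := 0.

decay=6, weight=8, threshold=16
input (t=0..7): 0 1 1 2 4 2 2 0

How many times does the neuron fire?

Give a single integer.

Answer: 4

Derivation:
t=0: input=0 -> V=0
t=1: input=1 -> V=8
t=2: input=1 -> V=12
t=3: input=2 -> V=0 FIRE
t=4: input=4 -> V=0 FIRE
t=5: input=2 -> V=0 FIRE
t=6: input=2 -> V=0 FIRE
t=7: input=0 -> V=0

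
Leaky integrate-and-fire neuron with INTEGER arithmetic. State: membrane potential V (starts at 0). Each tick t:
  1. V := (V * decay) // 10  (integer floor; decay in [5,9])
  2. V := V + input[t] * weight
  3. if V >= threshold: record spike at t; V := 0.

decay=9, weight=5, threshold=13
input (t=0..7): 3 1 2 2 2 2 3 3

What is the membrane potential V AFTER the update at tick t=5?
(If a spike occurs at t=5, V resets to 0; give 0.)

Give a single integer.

Answer: 10

Derivation:
t=0: input=3 -> V=0 FIRE
t=1: input=1 -> V=5
t=2: input=2 -> V=0 FIRE
t=3: input=2 -> V=10
t=4: input=2 -> V=0 FIRE
t=5: input=2 -> V=10
t=6: input=3 -> V=0 FIRE
t=7: input=3 -> V=0 FIRE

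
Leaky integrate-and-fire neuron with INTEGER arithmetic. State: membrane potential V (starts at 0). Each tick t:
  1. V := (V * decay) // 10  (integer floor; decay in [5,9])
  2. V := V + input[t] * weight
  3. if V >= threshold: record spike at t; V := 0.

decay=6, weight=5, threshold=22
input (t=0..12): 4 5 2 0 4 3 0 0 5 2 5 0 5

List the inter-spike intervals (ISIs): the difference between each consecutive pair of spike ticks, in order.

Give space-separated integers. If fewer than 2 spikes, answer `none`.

Answer: 3 4 2 2

Derivation:
t=0: input=4 -> V=20
t=1: input=5 -> V=0 FIRE
t=2: input=2 -> V=10
t=3: input=0 -> V=6
t=4: input=4 -> V=0 FIRE
t=5: input=3 -> V=15
t=6: input=0 -> V=9
t=7: input=0 -> V=5
t=8: input=5 -> V=0 FIRE
t=9: input=2 -> V=10
t=10: input=5 -> V=0 FIRE
t=11: input=0 -> V=0
t=12: input=5 -> V=0 FIRE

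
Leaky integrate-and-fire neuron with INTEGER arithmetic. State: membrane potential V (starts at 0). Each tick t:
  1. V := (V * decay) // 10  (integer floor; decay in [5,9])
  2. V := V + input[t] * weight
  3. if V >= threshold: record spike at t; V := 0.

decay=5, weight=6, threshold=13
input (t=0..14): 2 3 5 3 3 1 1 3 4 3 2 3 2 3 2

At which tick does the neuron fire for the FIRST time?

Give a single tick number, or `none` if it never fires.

t=0: input=2 -> V=12
t=1: input=3 -> V=0 FIRE
t=2: input=5 -> V=0 FIRE
t=3: input=3 -> V=0 FIRE
t=4: input=3 -> V=0 FIRE
t=5: input=1 -> V=6
t=6: input=1 -> V=9
t=7: input=3 -> V=0 FIRE
t=8: input=4 -> V=0 FIRE
t=9: input=3 -> V=0 FIRE
t=10: input=2 -> V=12
t=11: input=3 -> V=0 FIRE
t=12: input=2 -> V=12
t=13: input=3 -> V=0 FIRE
t=14: input=2 -> V=12

Answer: 1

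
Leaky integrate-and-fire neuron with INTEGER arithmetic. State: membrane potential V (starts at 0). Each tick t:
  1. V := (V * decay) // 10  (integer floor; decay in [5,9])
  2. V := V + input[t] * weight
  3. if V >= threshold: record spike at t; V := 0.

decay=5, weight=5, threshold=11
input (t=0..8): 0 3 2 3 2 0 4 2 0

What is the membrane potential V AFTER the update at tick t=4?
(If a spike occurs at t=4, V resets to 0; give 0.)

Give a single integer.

Answer: 10

Derivation:
t=0: input=0 -> V=0
t=1: input=3 -> V=0 FIRE
t=2: input=2 -> V=10
t=3: input=3 -> V=0 FIRE
t=4: input=2 -> V=10
t=5: input=0 -> V=5
t=6: input=4 -> V=0 FIRE
t=7: input=2 -> V=10
t=8: input=0 -> V=5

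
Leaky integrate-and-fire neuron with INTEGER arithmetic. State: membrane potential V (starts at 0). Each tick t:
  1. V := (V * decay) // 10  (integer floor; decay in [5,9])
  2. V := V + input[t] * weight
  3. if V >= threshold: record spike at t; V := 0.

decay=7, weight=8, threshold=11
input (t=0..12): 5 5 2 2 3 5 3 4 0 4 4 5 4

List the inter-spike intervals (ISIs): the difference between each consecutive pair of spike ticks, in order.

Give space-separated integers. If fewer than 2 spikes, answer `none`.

Answer: 1 1 1 1 1 1 1 2 1 1 1

Derivation:
t=0: input=5 -> V=0 FIRE
t=1: input=5 -> V=0 FIRE
t=2: input=2 -> V=0 FIRE
t=3: input=2 -> V=0 FIRE
t=4: input=3 -> V=0 FIRE
t=5: input=5 -> V=0 FIRE
t=6: input=3 -> V=0 FIRE
t=7: input=4 -> V=0 FIRE
t=8: input=0 -> V=0
t=9: input=4 -> V=0 FIRE
t=10: input=4 -> V=0 FIRE
t=11: input=5 -> V=0 FIRE
t=12: input=4 -> V=0 FIRE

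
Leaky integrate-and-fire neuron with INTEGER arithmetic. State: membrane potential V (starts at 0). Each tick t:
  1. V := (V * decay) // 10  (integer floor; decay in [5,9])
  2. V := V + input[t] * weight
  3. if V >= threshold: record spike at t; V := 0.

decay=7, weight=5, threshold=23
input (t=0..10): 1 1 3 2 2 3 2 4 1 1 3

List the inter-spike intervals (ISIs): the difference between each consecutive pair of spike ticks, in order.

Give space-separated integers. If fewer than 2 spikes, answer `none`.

Answer: 3 4

Derivation:
t=0: input=1 -> V=5
t=1: input=1 -> V=8
t=2: input=3 -> V=20
t=3: input=2 -> V=0 FIRE
t=4: input=2 -> V=10
t=5: input=3 -> V=22
t=6: input=2 -> V=0 FIRE
t=7: input=4 -> V=20
t=8: input=1 -> V=19
t=9: input=1 -> V=18
t=10: input=3 -> V=0 FIRE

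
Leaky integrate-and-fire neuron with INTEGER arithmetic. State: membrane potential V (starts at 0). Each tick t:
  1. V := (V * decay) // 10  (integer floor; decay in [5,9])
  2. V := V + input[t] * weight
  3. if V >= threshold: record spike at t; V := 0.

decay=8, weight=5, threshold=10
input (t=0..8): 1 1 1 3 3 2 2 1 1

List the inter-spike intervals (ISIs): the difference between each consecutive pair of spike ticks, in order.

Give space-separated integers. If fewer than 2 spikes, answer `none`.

Answer: 1 1 1 1

Derivation:
t=0: input=1 -> V=5
t=1: input=1 -> V=9
t=2: input=1 -> V=0 FIRE
t=3: input=3 -> V=0 FIRE
t=4: input=3 -> V=0 FIRE
t=5: input=2 -> V=0 FIRE
t=6: input=2 -> V=0 FIRE
t=7: input=1 -> V=5
t=8: input=1 -> V=9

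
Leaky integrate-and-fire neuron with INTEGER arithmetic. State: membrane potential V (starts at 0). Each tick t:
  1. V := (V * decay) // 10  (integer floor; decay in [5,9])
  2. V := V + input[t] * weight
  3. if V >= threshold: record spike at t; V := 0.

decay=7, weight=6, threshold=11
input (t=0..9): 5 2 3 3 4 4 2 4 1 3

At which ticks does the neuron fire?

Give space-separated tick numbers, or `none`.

Answer: 0 1 2 3 4 5 6 7 9

Derivation:
t=0: input=5 -> V=0 FIRE
t=1: input=2 -> V=0 FIRE
t=2: input=3 -> V=0 FIRE
t=3: input=3 -> V=0 FIRE
t=4: input=4 -> V=0 FIRE
t=5: input=4 -> V=0 FIRE
t=6: input=2 -> V=0 FIRE
t=7: input=4 -> V=0 FIRE
t=8: input=1 -> V=6
t=9: input=3 -> V=0 FIRE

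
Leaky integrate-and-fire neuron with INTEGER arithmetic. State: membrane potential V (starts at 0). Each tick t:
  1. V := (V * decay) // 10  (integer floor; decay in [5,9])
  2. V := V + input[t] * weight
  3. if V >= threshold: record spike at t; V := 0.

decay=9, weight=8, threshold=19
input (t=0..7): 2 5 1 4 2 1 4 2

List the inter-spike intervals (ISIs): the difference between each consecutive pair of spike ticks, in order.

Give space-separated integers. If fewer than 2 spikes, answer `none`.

Answer: 2 2 1

Derivation:
t=0: input=2 -> V=16
t=1: input=5 -> V=0 FIRE
t=2: input=1 -> V=8
t=3: input=4 -> V=0 FIRE
t=4: input=2 -> V=16
t=5: input=1 -> V=0 FIRE
t=6: input=4 -> V=0 FIRE
t=7: input=2 -> V=16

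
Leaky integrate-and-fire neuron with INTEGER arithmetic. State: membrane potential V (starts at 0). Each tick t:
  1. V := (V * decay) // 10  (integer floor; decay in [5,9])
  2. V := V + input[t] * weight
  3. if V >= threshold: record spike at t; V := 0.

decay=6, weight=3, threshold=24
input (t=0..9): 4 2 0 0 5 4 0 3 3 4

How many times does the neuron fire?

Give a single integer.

t=0: input=4 -> V=12
t=1: input=2 -> V=13
t=2: input=0 -> V=7
t=3: input=0 -> V=4
t=4: input=5 -> V=17
t=5: input=4 -> V=22
t=6: input=0 -> V=13
t=7: input=3 -> V=16
t=8: input=3 -> V=18
t=9: input=4 -> V=22

Answer: 0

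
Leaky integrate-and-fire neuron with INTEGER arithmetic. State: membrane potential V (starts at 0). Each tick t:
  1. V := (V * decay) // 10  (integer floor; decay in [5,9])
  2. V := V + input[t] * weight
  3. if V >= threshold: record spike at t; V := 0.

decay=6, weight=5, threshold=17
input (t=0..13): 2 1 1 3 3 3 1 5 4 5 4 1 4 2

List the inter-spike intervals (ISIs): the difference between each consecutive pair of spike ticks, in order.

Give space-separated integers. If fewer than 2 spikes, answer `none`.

Answer: 2 2 1 1 1 2

Derivation:
t=0: input=2 -> V=10
t=1: input=1 -> V=11
t=2: input=1 -> V=11
t=3: input=3 -> V=0 FIRE
t=4: input=3 -> V=15
t=5: input=3 -> V=0 FIRE
t=6: input=1 -> V=5
t=7: input=5 -> V=0 FIRE
t=8: input=4 -> V=0 FIRE
t=9: input=5 -> V=0 FIRE
t=10: input=4 -> V=0 FIRE
t=11: input=1 -> V=5
t=12: input=4 -> V=0 FIRE
t=13: input=2 -> V=10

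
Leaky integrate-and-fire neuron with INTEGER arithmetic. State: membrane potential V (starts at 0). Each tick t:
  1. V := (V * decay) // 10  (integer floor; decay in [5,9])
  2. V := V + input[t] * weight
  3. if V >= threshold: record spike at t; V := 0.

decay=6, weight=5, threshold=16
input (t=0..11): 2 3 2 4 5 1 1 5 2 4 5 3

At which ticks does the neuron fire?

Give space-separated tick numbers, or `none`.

t=0: input=2 -> V=10
t=1: input=3 -> V=0 FIRE
t=2: input=2 -> V=10
t=3: input=4 -> V=0 FIRE
t=4: input=5 -> V=0 FIRE
t=5: input=1 -> V=5
t=6: input=1 -> V=8
t=7: input=5 -> V=0 FIRE
t=8: input=2 -> V=10
t=9: input=4 -> V=0 FIRE
t=10: input=5 -> V=0 FIRE
t=11: input=3 -> V=15

Answer: 1 3 4 7 9 10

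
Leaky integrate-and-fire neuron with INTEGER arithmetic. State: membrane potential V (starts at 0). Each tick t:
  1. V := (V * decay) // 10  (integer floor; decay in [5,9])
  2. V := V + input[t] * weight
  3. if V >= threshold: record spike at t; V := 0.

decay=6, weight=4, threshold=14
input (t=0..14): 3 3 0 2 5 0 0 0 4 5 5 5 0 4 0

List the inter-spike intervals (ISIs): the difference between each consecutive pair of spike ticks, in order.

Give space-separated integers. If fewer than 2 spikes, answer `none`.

t=0: input=3 -> V=12
t=1: input=3 -> V=0 FIRE
t=2: input=0 -> V=0
t=3: input=2 -> V=8
t=4: input=5 -> V=0 FIRE
t=5: input=0 -> V=0
t=6: input=0 -> V=0
t=7: input=0 -> V=0
t=8: input=4 -> V=0 FIRE
t=9: input=5 -> V=0 FIRE
t=10: input=5 -> V=0 FIRE
t=11: input=5 -> V=0 FIRE
t=12: input=0 -> V=0
t=13: input=4 -> V=0 FIRE
t=14: input=0 -> V=0

Answer: 3 4 1 1 1 2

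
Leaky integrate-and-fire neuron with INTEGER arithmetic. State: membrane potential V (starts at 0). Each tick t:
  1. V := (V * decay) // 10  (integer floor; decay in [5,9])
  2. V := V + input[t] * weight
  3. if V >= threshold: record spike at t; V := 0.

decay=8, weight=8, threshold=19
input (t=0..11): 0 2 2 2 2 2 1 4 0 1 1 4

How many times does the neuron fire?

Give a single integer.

Answer: 5

Derivation:
t=0: input=0 -> V=0
t=1: input=2 -> V=16
t=2: input=2 -> V=0 FIRE
t=3: input=2 -> V=16
t=4: input=2 -> V=0 FIRE
t=5: input=2 -> V=16
t=6: input=1 -> V=0 FIRE
t=7: input=4 -> V=0 FIRE
t=8: input=0 -> V=0
t=9: input=1 -> V=8
t=10: input=1 -> V=14
t=11: input=4 -> V=0 FIRE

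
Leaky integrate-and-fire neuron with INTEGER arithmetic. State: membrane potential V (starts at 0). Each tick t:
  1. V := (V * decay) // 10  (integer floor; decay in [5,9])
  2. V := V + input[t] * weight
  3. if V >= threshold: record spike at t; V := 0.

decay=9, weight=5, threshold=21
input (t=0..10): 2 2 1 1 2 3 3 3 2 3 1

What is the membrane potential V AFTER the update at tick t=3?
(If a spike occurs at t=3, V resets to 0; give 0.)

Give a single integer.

t=0: input=2 -> V=10
t=1: input=2 -> V=19
t=2: input=1 -> V=0 FIRE
t=3: input=1 -> V=5
t=4: input=2 -> V=14
t=5: input=3 -> V=0 FIRE
t=6: input=3 -> V=15
t=7: input=3 -> V=0 FIRE
t=8: input=2 -> V=10
t=9: input=3 -> V=0 FIRE
t=10: input=1 -> V=5

Answer: 5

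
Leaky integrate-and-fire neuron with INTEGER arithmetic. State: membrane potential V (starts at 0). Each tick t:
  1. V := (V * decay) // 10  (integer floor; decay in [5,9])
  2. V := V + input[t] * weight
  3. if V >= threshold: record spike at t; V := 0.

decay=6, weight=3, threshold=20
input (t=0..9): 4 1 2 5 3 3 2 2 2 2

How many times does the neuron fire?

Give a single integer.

Answer: 1

Derivation:
t=0: input=4 -> V=12
t=1: input=1 -> V=10
t=2: input=2 -> V=12
t=3: input=5 -> V=0 FIRE
t=4: input=3 -> V=9
t=5: input=3 -> V=14
t=6: input=2 -> V=14
t=7: input=2 -> V=14
t=8: input=2 -> V=14
t=9: input=2 -> V=14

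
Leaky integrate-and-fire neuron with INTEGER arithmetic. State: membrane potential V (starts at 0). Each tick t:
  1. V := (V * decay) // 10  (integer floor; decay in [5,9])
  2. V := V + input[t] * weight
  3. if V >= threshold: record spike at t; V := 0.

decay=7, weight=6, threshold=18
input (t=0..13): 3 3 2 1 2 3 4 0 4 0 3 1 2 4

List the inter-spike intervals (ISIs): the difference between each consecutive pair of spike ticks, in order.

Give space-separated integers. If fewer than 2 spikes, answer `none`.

t=0: input=3 -> V=0 FIRE
t=1: input=3 -> V=0 FIRE
t=2: input=2 -> V=12
t=3: input=1 -> V=14
t=4: input=2 -> V=0 FIRE
t=5: input=3 -> V=0 FIRE
t=6: input=4 -> V=0 FIRE
t=7: input=0 -> V=0
t=8: input=4 -> V=0 FIRE
t=9: input=0 -> V=0
t=10: input=3 -> V=0 FIRE
t=11: input=1 -> V=6
t=12: input=2 -> V=16
t=13: input=4 -> V=0 FIRE

Answer: 1 3 1 1 2 2 3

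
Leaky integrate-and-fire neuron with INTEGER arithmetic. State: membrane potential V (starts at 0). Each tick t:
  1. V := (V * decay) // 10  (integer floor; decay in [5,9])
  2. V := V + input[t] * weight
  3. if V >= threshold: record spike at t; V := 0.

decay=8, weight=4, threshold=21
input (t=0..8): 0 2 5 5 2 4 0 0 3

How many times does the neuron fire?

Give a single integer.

Answer: 2

Derivation:
t=0: input=0 -> V=0
t=1: input=2 -> V=8
t=2: input=5 -> V=0 FIRE
t=3: input=5 -> V=20
t=4: input=2 -> V=0 FIRE
t=5: input=4 -> V=16
t=6: input=0 -> V=12
t=7: input=0 -> V=9
t=8: input=3 -> V=19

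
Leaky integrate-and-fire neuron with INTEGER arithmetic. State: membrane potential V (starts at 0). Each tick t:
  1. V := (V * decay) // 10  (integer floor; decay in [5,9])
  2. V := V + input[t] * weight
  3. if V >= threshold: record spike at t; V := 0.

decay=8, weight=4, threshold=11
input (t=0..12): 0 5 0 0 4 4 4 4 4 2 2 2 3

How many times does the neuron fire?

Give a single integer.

t=0: input=0 -> V=0
t=1: input=5 -> V=0 FIRE
t=2: input=0 -> V=0
t=3: input=0 -> V=0
t=4: input=4 -> V=0 FIRE
t=5: input=4 -> V=0 FIRE
t=6: input=4 -> V=0 FIRE
t=7: input=4 -> V=0 FIRE
t=8: input=4 -> V=0 FIRE
t=9: input=2 -> V=8
t=10: input=2 -> V=0 FIRE
t=11: input=2 -> V=8
t=12: input=3 -> V=0 FIRE

Answer: 8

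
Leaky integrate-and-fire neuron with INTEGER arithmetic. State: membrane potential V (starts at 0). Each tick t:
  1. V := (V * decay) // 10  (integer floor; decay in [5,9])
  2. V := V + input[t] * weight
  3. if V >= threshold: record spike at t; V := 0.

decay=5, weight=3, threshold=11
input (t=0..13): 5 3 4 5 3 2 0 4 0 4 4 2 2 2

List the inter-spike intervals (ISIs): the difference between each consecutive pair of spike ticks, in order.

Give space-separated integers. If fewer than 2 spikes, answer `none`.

t=0: input=5 -> V=0 FIRE
t=1: input=3 -> V=9
t=2: input=4 -> V=0 FIRE
t=3: input=5 -> V=0 FIRE
t=4: input=3 -> V=9
t=5: input=2 -> V=10
t=6: input=0 -> V=5
t=7: input=4 -> V=0 FIRE
t=8: input=0 -> V=0
t=9: input=4 -> V=0 FIRE
t=10: input=4 -> V=0 FIRE
t=11: input=2 -> V=6
t=12: input=2 -> V=9
t=13: input=2 -> V=10

Answer: 2 1 4 2 1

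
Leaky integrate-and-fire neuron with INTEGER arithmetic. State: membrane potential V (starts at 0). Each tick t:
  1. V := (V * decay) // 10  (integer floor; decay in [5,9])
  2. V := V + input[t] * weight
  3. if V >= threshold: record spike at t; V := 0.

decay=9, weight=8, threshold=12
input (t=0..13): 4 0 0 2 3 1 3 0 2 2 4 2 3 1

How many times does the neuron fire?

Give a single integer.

Answer: 9

Derivation:
t=0: input=4 -> V=0 FIRE
t=1: input=0 -> V=0
t=2: input=0 -> V=0
t=3: input=2 -> V=0 FIRE
t=4: input=3 -> V=0 FIRE
t=5: input=1 -> V=8
t=6: input=3 -> V=0 FIRE
t=7: input=0 -> V=0
t=8: input=2 -> V=0 FIRE
t=9: input=2 -> V=0 FIRE
t=10: input=4 -> V=0 FIRE
t=11: input=2 -> V=0 FIRE
t=12: input=3 -> V=0 FIRE
t=13: input=1 -> V=8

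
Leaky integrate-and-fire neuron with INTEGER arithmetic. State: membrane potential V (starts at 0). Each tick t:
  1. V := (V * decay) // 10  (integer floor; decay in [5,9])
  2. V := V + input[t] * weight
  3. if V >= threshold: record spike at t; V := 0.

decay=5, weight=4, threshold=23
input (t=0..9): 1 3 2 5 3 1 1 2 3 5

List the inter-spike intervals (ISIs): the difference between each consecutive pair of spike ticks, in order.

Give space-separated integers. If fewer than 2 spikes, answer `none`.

Answer: 6

Derivation:
t=0: input=1 -> V=4
t=1: input=3 -> V=14
t=2: input=2 -> V=15
t=3: input=5 -> V=0 FIRE
t=4: input=3 -> V=12
t=5: input=1 -> V=10
t=6: input=1 -> V=9
t=7: input=2 -> V=12
t=8: input=3 -> V=18
t=9: input=5 -> V=0 FIRE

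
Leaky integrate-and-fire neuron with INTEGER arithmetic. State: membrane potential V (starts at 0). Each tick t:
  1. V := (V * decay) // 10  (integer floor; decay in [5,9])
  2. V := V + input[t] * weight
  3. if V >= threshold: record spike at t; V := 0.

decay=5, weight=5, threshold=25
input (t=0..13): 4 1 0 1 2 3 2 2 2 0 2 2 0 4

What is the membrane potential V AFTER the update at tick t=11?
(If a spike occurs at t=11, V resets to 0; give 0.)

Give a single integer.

t=0: input=4 -> V=20
t=1: input=1 -> V=15
t=2: input=0 -> V=7
t=3: input=1 -> V=8
t=4: input=2 -> V=14
t=5: input=3 -> V=22
t=6: input=2 -> V=21
t=7: input=2 -> V=20
t=8: input=2 -> V=20
t=9: input=0 -> V=10
t=10: input=2 -> V=15
t=11: input=2 -> V=17
t=12: input=0 -> V=8
t=13: input=4 -> V=24

Answer: 17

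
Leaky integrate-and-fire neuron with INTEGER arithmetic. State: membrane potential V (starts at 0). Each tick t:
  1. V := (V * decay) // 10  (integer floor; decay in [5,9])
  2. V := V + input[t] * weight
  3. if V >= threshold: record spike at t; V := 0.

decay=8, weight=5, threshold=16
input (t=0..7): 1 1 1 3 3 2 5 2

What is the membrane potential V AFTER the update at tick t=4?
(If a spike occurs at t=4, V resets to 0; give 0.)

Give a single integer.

t=0: input=1 -> V=5
t=1: input=1 -> V=9
t=2: input=1 -> V=12
t=3: input=3 -> V=0 FIRE
t=4: input=3 -> V=15
t=5: input=2 -> V=0 FIRE
t=6: input=5 -> V=0 FIRE
t=7: input=2 -> V=10

Answer: 15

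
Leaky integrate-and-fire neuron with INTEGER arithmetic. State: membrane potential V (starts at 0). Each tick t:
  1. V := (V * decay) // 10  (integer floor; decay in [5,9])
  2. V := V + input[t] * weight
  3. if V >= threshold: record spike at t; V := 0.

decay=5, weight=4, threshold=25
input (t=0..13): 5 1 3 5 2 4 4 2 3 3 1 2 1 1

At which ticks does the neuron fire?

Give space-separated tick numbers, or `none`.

Answer: 3 6

Derivation:
t=0: input=5 -> V=20
t=1: input=1 -> V=14
t=2: input=3 -> V=19
t=3: input=5 -> V=0 FIRE
t=4: input=2 -> V=8
t=5: input=4 -> V=20
t=6: input=4 -> V=0 FIRE
t=7: input=2 -> V=8
t=8: input=3 -> V=16
t=9: input=3 -> V=20
t=10: input=1 -> V=14
t=11: input=2 -> V=15
t=12: input=1 -> V=11
t=13: input=1 -> V=9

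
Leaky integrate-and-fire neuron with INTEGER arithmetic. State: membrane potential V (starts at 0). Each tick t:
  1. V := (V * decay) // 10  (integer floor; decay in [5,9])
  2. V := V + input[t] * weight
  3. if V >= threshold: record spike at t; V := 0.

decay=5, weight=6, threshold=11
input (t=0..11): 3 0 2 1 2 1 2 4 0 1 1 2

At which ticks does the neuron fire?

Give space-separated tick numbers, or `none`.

t=0: input=3 -> V=0 FIRE
t=1: input=0 -> V=0
t=2: input=2 -> V=0 FIRE
t=3: input=1 -> V=6
t=4: input=2 -> V=0 FIRE
t=5: input=1 -> V=6
t=6: input=2 -> V=0 FIRE
t=7: input=4 -> V=0 FIRE
t=8: input=0 -> V=0
t=9: input=1 -> V=6
t=10: input=1 -> V=9
t=11: input=2 -> V=0 FIRE

Answer: 0 2 4 6 7 11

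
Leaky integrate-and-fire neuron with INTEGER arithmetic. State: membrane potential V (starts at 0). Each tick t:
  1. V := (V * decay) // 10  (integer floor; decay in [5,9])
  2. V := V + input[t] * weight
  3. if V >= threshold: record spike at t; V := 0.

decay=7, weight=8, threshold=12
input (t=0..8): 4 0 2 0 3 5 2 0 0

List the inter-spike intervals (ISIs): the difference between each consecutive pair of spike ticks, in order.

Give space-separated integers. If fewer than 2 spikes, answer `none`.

t=0: input=4 -> V=0 FIRE
t=1: input=0 -> V=0
t=2: input=2 -> V=0 FIRE
t=3: input=0 -> V=0
t=4: input=3 -> V=0 FIRE
t=5: input=5 -> V=0 FIRE
t=6: input=2 -> V=0 FIRE
t=7: input=0 -> V=0
t=8: input=0 -> V=0

Answer: 2 2 1 1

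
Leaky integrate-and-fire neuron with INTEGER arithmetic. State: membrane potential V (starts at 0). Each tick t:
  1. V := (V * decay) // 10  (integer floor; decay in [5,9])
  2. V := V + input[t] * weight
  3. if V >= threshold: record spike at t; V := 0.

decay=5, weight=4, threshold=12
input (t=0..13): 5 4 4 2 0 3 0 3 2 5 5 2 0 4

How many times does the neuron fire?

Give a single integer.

t=0: input=5 -> V=0 FIRE
t=1: input=4 -> V=0 FIRE
t=2: input=4 -> V=0 FIRE
t=3: input=2 -> V=8
t=4: input=0 -> V=4
t=5: input=3 -> V=0 FIRE
t=6: input=0 -> V=0
t=7: input=3 -> V=0 FIRE
t=8: input=2 -> V=8
t=9: input=5 -> V=0 FIRE
t=10: input=5 -> V=0 FIRE
t=11: input=2 -> V=8
t=12: input=0 -> V=4
t=13: input=4 -> V=0 FIRE

Answer: 8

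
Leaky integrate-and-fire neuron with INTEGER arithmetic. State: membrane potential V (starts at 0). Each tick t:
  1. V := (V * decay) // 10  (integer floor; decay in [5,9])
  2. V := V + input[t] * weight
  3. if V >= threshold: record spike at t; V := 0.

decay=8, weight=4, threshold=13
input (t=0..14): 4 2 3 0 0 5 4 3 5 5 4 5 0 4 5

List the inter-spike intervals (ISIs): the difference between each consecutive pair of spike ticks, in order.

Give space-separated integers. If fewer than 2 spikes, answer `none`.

Answer: 2 3 1 2 1 1 1 2 1

Derivation:
t=0: input=4 -> V=0 FIRE
t=1: input=2 -> V=8
t=2: input=3 -> V=0 FIRE
t=3: input=0 -> V=0
t=4: input=0 -> V=0
t=5: input=5 -> V=0 FIRE
t=6: input=4 -> V=0 FIRE
t=7: input=3 -> V=12
t=8: input=5 -> V=0 FIRE
t=9: input=5 -> V=0 FIRE
t=10: input=4 -> V=0 FIRE
t=11: input=5 -> V=0 FIRE
t=12: input=0 -> V=0
t=13: input=4 -> V=0 FIRE
t=14: input=5 -> V=0 FIRE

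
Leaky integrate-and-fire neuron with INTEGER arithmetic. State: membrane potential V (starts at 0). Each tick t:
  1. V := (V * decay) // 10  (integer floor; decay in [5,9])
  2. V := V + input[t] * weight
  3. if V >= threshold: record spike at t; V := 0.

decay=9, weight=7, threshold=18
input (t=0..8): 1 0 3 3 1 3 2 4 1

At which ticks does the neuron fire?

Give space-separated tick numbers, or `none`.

Answer: 2 3 5 7

Derivation:
t=0: input=1 -> V=7
t=1: input=0 -> V=6
t=2: input=3 -> V=0 FIRE
t=3: input=3 -> V=0 FIRE
t=4: input=1 -> V=7
t=5: input=3 -> V=0 FIRE
t=6: input=2 -> V=14
t=7: input=4 -> V=0 FIRE
t=8: input=1 -> V=7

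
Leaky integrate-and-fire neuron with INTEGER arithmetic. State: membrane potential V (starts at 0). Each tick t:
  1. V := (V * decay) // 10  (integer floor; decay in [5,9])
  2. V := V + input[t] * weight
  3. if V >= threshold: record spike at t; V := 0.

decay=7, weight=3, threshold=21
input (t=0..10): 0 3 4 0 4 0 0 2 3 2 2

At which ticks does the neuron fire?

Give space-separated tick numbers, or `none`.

Answer: none

Derivation:
t=0: input=0 -> V=0
t=1: input=3 -> V=9
t=2: input=4 -> V=18
t=3: input=0 -> V=12
t=4: input=4 -> V=20
t=5: input=0 -> V=14
t=6: input=0 -> V=9
t=7: input=2 -> V=12
t=8: input=3 -> V=17
t=9: input=2 -> V=17
t=10: input=2 -> V=17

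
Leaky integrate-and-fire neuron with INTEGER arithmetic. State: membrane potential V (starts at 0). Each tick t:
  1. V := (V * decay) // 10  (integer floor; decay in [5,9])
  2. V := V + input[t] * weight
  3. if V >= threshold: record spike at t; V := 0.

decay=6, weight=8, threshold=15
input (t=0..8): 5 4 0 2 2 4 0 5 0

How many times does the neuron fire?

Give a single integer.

Answer: 6

Derivation:
t=0: input=5 -> V=0 FIRE
t=1: input=4 -> V=0 FIRE
t=2: input=0 -> V=0
t=3: input=2 -> V=0 FIRE
t=4: input=2 -> V=0 FIRE
t=5: input=4 -> V=0 FIRE
t=6: input=0 -> V=0
t=7: input=5 -> V=0 FIRE
t=8: input=0 -> V=0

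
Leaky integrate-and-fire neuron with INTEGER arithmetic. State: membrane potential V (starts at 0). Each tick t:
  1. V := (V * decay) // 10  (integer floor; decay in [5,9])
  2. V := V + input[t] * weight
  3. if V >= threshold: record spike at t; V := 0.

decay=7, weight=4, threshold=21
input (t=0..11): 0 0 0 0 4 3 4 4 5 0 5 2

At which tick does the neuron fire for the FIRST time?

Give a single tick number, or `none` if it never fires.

t=0: input=0 -> V=0
t=1: input=0 -> V=0
t=2: input=0 -> V=0
t=3: input=0 -> V=0
t=4: input=4 -> V=16
t=5: input=3 -> V=0 FIRE
t=6: input=4 -> V=16
t=7: input=4 -> V=0 FIRE
t=8: input=5 -> V=20
t=9: input=0 -> V=14
t=10: input=5 -> V=0 FIRE
t=11: input=2 -> V=8

Answer: 5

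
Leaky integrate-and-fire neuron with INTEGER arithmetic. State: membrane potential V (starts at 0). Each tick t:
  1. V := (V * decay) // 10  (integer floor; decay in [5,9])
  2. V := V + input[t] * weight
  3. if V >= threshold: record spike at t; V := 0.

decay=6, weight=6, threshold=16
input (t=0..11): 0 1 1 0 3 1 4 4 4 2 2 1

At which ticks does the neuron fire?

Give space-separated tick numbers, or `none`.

t=0: input=0 -> V=0
t=1: input=1 -> V=6
t=2: input=1 -> V=9
t=3: input=0 -> V=5
t=4: input=3 -> V=0 FIRE
t=5: input=1 -> V=6
t=6: input=4 -> V=0 FIRE
t=7: input=4 -> V=0 FIRE
t=8: input=4 -> V=0 FIRE
t=9: input=2 -> V=12
t=10: input=2 -> V=0 FIRE
t=11: input=1 -> V=6

Answer: 4 6 7 8 10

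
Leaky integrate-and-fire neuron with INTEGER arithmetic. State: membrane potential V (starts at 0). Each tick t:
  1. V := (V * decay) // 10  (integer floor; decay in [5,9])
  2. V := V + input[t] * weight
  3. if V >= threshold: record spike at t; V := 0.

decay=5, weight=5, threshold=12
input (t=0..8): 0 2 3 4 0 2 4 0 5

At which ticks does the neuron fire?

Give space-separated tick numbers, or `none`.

t=0: input=0 -> V=0
t=1: input=2 -> V=10
t=2: input=3 -> V=0 FIRE
t=3: input=4 -> V=0 FIRE
t=4: input=0 -> V=0
t=5: input=2 -> V=10
t=6: input=4 -> V=0 FIRE
t=7: input=0 -> V=0
t=8: input=5 -> V=0 FIRE

Answer: 2 3 6 8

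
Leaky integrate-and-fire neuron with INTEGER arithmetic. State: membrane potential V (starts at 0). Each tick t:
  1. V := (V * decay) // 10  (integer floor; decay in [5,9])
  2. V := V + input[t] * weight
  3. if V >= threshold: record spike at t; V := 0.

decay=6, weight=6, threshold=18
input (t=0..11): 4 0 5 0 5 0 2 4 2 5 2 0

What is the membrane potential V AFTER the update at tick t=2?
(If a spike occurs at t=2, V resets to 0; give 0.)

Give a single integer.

t=0: input=4 -> V=0 FIRE
t=1: input=0 -> V=0
t=2: input=5 -> V=0 FIRE
t=3: input=0 -> V=0
t=4: input=5 -> V=0 FIRE
t=5: input=0 -> V=0
t=6: input=2 -> V=12
t=7: input=4 -> V=0 FIRE
t=8: input=2 -> V=12
t=9: input=5 -> V=0 FIRE
t=10: input=2 -> V=12
t=11: input=0 -> V=7

Answer: 0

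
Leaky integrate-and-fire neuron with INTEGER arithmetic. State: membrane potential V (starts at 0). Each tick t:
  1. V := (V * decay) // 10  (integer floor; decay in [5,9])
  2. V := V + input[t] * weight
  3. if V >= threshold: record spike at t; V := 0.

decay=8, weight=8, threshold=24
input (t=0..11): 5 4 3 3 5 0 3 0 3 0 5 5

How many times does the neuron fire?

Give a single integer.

t=0: input=5 -> V=0 FIRE
t=1: input=4 -> V=0 FIRE
t=2: input=3 -> V=0 FIRE
t=3: input=3 -> V=0 FIRE
t=4: input=5 -> V=0 FIRE
t=5: input=0 -> V=0
t=6: input=3 -> V=0 FIRE
t=7: input=0 -> V=0
t=8: input=3 -> V=0 FIRE
t=9: input=0 -> V=0
t=10: input=5 -> V=0 FIRE
t=11: input=5 -> V=0 FIRE

Answer: 9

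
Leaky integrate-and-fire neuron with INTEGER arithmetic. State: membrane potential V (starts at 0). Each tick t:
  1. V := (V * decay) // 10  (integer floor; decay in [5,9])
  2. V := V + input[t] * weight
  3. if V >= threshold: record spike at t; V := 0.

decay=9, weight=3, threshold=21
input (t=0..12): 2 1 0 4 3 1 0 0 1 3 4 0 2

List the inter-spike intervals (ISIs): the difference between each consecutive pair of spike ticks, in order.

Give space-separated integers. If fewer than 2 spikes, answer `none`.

Answer: 6

Derivation:
t=0: input=2 -> V=6
t=1: input=1 -> V=8
t=2: input=0 -> V=7
t=3: input=4 -> V=18
t=4: input=3 -> V=0 FIRE
t=5: input=1 -> V=3
t=6: input=0 -> V=2
t=7: input=0 -> V=1
t=8: input=1 -> V=3
t=9: input=3 -> V=11
t=10: input=4 -> V=0 FIRE
t=11: input=0 -> V=0
t=12: input=2 -> V=6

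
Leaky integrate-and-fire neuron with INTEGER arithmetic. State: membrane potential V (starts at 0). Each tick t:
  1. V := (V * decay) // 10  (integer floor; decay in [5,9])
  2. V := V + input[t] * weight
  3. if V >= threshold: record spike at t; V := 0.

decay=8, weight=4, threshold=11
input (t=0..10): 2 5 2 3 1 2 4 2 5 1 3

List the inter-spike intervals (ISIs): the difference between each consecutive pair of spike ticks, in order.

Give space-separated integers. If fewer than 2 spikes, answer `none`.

t=0: input=2 -> V=8
t=1: input=5 -> V=0 FIRE
t=2: input=2 -> V=8
t=3: input=3 -> V=0 FIRE
t=4: input=1 -> V=4
t=5: input=2 -> V=0 FIRE
t=6: input=4 -> V=0 FIRE
t=7: input=2 -> V=8
t=8: input=5 -> V=0 FIRE
t=9: input=1 -> V=4
t=10: input=3 -> V=0 FIRE

Answer: 2 2 1 2 2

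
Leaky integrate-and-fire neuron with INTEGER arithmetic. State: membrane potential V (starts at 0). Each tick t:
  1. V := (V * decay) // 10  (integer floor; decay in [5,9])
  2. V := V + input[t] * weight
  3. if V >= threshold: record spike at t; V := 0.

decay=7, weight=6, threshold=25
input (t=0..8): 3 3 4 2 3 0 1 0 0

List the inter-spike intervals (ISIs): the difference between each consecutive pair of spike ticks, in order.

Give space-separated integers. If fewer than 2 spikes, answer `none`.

t=0: input=3 -> V=18
t=1: input=3 -> V=0 FIRE
t=2: input=4 -> V=24
t=3: input=2 -> V=0 FIRE
t=4: input=3 -> V=18
t=5: input=0 -> V=12
t=6: input=1 -> V=14
t=7: input=0 -> V=9
t=8: input=0 -> V=6

Answer: 2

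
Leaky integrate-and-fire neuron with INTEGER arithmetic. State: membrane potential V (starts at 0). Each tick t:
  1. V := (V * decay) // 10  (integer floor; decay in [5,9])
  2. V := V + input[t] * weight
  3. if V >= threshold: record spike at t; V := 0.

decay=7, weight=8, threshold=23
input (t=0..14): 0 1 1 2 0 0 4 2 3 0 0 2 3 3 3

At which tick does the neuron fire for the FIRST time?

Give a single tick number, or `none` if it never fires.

t=0: input=0 -> V=0
t=1: input=1 -> V=8
t=2: input=1 -> V=13
t=3: input=2 -> V=0 FIRE
t=4: input=0 -> V=0
t=5: input=0 -> V=0
t=6: input=4 -> V=0 FIRE
t=7: input=2 -> V=16
t=8: input=3 -> V=0 FIRE
t=9: input=0 -> V=0
t=10: input=0 -> V=0
t=11: input=2 -> V=16
t=12: input=3 -> V=0 FIRE
t=13: input=3 -> V=0 FIRE
t=14: input=3 -> V=0 FIRE

Answer: 3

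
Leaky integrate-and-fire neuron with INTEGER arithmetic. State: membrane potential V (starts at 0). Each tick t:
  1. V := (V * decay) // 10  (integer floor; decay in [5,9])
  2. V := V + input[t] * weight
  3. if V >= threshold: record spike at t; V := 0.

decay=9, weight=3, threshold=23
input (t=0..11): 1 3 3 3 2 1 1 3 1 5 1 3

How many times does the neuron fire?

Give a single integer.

t=0: input=1 -> V=3
t=1: input=3 -> V=11
t=2: input=3 -> V=18
t=3: input=3 -> V=0 FIRE
t=4: input=2 -> V=6
t=5: input=1 -> V=8
t=6: input=1 -> V=10
t=7: input=3 -> V=18
t=8: input=1 -> V=19
t=9: input=5 -> V=0 FIRE
t=10: input=1 -> V=3
t=11: input=3 -> V=11

Answer: 2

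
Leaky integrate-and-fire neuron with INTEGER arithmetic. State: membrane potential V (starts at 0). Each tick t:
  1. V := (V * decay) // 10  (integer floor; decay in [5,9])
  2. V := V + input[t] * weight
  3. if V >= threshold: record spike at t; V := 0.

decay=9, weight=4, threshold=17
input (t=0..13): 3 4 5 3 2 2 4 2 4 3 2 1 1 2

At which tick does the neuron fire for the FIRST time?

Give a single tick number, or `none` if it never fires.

Answer: 1

Derivation:
t=0: input=3 -> V=12
t=1: input=4 -> V=0 FIRE
t=2: input=5 -> V=0 FIRE
t=3: input=3 -> V=12
t=4: input=2 -> V=0 FIRE
t=5: input=2 -> V=8
t=6: input=4 -> V=0 FIRE
t=7: input=2 -> V=8
t=8: input=4 -> V=0 FIRE
t=9: input=3 -> V=12
t=10: input=2 -> V=0 FIRE
t=11: input=1 -> V=4
t=12: input=1 -> V=7
t=13: input=2 -> V=14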